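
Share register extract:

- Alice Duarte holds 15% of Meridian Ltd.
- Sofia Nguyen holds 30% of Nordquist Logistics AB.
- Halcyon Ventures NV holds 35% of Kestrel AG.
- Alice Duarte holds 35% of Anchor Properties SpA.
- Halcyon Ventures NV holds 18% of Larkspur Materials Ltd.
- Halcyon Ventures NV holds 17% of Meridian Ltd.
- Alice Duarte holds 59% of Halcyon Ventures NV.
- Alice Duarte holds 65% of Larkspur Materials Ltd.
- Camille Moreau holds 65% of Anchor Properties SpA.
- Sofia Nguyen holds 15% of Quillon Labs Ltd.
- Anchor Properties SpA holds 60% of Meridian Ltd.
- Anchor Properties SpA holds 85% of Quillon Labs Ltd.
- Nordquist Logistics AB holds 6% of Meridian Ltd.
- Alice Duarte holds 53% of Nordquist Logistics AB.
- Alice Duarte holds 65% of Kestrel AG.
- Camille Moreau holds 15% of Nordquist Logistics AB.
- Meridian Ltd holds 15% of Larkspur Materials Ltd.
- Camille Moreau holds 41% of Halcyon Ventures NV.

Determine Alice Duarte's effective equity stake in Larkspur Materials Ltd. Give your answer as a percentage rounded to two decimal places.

Alice reaches Larkspur along 6 paths.
Direct stake: 65% = 65%.
Via Meridian: 15% × 15% = 2.25%.
Via Anchor → Meridian: 35% × 60% × 15% = 3.15%.
Via Halcyon → Meridian: 59% × 17% × 15% = 1.5045%.
Via Nordquist → Meridian: 53% × 6% × 15% = 0.477%.
Via Halcyon: 59% × 18% = 10.62%.
Total: 65% + 2.25% + 3.15% + 1.5045% + 0.477% + 10.62% = 83.0015%.
Rounded: 83.00%.

83.00%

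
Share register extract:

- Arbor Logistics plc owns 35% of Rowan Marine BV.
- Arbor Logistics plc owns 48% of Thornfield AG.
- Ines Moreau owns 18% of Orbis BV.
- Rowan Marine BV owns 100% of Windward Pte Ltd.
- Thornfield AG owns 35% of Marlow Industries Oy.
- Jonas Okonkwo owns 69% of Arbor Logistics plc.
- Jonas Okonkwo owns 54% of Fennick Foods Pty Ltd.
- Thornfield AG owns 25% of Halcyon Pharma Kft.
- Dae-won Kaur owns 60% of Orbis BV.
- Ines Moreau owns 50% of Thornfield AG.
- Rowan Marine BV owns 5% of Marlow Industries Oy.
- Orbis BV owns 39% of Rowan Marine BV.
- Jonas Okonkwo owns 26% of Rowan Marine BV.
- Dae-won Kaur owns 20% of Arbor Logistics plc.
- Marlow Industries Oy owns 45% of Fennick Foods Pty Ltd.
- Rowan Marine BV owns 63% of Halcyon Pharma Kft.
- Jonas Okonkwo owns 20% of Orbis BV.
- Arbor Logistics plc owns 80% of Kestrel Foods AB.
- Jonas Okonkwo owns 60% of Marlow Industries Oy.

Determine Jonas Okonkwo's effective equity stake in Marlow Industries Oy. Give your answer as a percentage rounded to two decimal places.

74.49%

Jonas reaches Marlow along 5 paths.
Via Arbor → Thornfield: 69% × 48% × 35% = 11.592%.
Via Orbis → Rowan: 20% × 39% × 5% = 0.39%.
Via Rowan: 26% × 5% = 1.3%.
Via Arbor → Rowan: 69% × 35% × 5% = 1.2075%.
Direct stake: 60% = 60%.
Total: 11.592% + 0.39% + 1.3% + 1.2075% + 60% = 74.4895%.
Rounded: 74.49%.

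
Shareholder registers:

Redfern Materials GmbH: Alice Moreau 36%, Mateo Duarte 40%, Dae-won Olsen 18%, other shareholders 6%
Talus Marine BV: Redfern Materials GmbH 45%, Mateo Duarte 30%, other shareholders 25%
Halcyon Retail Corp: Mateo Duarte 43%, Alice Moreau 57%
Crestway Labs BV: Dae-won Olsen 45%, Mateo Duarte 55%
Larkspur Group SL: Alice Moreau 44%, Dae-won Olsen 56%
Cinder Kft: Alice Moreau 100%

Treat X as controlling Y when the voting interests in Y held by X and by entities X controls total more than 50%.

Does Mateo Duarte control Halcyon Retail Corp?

No

Mateo holds 55% of Crestway, so Mateo controls Crestway.
In Halcyon, Mateo's side holds only 43%, not > 50%.
So Mateo does not control Halcyon.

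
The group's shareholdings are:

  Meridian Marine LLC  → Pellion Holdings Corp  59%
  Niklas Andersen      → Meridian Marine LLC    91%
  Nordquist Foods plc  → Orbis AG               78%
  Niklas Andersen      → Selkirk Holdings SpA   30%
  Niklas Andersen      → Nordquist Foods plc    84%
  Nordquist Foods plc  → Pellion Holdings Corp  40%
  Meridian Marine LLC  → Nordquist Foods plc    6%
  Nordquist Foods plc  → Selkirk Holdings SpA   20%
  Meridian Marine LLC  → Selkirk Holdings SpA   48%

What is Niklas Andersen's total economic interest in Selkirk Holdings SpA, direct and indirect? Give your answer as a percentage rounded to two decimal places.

91.57%

Niklas reaches Selkirk along 4 paths.
Via Nordquist: 84% × 20% = 16.8%.
Via Meridian → Nordquist: 91% × 6% × 20% = 1.092%.
Via Meridian: 91% × 48% = 43.68%.
Direct stake: 30% = 30%.
Total: 16.8% + 1.092% + 43.68% + 30% = 91.572%.
Rounded: 91.57%.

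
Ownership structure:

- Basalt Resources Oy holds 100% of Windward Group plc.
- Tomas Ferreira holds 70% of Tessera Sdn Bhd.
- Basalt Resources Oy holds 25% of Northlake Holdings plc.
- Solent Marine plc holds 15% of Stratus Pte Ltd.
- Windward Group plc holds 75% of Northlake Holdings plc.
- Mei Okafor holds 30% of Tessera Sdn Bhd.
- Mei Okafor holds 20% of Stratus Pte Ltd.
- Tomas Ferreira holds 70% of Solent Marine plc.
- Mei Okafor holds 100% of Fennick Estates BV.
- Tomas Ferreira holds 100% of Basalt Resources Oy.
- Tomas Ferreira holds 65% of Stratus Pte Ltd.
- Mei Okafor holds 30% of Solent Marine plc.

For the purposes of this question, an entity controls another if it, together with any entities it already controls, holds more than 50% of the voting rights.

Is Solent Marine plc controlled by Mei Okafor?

No

Mei holds 100% of Fennick, so Mei controls Fennick.
In Solent, Mei's side holds only 30%, not > 50%.
So Mei does not control Solent.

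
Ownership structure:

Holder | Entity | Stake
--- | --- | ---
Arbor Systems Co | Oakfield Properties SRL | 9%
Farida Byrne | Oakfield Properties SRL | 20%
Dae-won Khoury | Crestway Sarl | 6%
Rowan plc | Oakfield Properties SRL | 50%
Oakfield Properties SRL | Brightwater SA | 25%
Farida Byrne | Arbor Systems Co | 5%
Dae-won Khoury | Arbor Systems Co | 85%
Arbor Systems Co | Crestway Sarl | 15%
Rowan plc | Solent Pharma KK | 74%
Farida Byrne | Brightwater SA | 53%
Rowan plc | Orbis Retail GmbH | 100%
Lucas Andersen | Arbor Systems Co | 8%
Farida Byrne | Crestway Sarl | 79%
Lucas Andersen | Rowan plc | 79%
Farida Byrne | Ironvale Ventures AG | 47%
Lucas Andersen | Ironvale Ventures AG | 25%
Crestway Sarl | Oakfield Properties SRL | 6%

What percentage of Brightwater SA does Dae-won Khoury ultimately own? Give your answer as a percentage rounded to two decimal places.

Dae-won reaches Brightwater along 3 paths.
Via Arbor → Oakfield: 85% × 9% × 25% = 1.9125%.
Via Crestway → Oakfield: 6% × 6% × 25% = 0.09%.
Via Arbor → Crestway → Oakfield: 85% × 15% × 6% × 25% = 0.19125%.
Total: 1.9125% + 0.09% + 0.19125% = 2.19375%.
Rounded: 2.19%.

2.19%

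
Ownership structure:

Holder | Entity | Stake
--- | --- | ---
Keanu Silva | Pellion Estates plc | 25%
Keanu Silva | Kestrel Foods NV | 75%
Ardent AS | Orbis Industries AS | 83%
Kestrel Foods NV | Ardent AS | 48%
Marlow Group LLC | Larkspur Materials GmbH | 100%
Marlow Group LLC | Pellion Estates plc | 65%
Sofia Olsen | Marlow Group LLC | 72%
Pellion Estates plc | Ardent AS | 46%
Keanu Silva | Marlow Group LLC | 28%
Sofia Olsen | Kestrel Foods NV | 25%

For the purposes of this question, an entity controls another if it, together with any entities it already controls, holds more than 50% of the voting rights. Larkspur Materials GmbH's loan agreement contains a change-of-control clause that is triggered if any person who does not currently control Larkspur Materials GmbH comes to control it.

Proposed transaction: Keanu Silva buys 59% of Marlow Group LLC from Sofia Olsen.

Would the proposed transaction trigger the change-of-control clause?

The purchase adds only to Keanu's holdings (Sofia's stake shrinks), so Keanu is the only person who could newly come to control Larkspur.
Keanu holds 75% of Kestrel, so Keanu controls Kestrel.
Neither Keanu nor any entity Keanu controls holds any voting interest in Larkspur.
So before the transaction, Keanu does not control Larkspur.
After the purchase, Keanu's direct stake in Marlow rises to 28% + 59% = 87%, and Sofia's stake falls to 13%.
Keanu holds 87% of Marlow, so Keanu controls Marlow.
Marlow holds 100% of Larkspur, so Keanu controls Larkspur.
Keanu did not control Larkspur before and does after, so the clause is triggered.

Yes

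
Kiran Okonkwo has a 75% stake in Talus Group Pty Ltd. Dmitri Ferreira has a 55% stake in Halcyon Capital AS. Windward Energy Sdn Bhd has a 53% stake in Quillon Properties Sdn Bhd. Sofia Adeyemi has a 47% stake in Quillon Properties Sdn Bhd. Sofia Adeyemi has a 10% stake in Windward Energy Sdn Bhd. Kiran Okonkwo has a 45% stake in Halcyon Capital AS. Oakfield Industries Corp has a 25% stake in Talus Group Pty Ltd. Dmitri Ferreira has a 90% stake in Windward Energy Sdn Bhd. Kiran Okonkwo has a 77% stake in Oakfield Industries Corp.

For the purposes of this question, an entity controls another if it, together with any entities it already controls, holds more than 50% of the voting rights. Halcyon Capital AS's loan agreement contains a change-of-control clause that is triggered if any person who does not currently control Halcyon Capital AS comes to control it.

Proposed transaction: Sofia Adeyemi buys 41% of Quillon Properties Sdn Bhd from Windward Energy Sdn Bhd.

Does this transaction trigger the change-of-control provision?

No

The purchase adds only to Sofia's holdings (Windward's stake shrinks), so Sofia is the only person who could newly come to control Halcyon.
Sofia's largest direct stake is 47% in Quillon, which does not meet the threshold, so Sofia controls no company.
Neither Sofia nor any entity Sofia controls holds any voting interest in Halcyon.
So before the transaction, Sofia does not control Halcyon.
After the purchase, Sofia's direct stake in Quillon rises to 47% + 41% = 88%, and Windward's stake falls to 12%.
Sofia holds 88% of Quillon, so Sofia controls Quillon.
After the transaction, neither Sofia nor any entity Sofia controls holds a voting interest in Halcyon, so Sofia still does not control it.
No new person acquires control, so the clause is not triggered.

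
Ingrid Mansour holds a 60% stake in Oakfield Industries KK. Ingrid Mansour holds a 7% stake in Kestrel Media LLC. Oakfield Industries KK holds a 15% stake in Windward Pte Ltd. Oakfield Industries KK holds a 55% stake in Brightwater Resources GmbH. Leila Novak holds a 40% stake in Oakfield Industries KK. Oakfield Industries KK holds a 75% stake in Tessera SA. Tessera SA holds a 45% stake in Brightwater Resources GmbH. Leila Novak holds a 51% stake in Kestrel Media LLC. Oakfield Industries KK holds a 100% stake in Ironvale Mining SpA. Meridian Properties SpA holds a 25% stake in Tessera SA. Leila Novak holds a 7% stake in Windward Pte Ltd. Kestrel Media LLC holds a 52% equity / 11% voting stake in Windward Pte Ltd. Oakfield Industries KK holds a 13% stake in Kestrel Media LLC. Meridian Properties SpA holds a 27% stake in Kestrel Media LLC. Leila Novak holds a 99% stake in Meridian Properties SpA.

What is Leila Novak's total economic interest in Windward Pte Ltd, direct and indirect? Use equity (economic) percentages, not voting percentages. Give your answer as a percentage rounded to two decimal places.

Leila reaches Windward along 5 paths.
Via Oakfield → Kestrel: 40% × 13% × 52% = 2.704%.
Via Kestrel: 51% × 52% = 26.52%.
Via Meridian → Kestrel: 99% × 27% × 52% = 13.8996%.
Via Oakfield: 40% × 15% = 6%.
Direct stake: 7% = 7%.
Total: 2.704% + 26.52% + 13.8996% + 6% + 7% = 56.1236%.
Rounded: 56.12%.

56.12%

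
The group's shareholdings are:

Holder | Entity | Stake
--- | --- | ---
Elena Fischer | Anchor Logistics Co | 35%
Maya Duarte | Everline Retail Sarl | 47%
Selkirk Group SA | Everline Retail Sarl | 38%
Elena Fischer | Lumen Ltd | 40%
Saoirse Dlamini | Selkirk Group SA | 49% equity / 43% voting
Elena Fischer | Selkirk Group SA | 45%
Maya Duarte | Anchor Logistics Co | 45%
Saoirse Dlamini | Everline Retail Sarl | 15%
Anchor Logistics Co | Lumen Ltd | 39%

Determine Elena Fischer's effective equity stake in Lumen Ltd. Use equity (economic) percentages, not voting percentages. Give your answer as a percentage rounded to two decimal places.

Elena reaches Lumen along 2 paths.
Direct stake: 40% = 40%.
Via Anchor: 35% × 39% = 13.65%.
Total: 40% + 13.65% = 53.65%.

53.65%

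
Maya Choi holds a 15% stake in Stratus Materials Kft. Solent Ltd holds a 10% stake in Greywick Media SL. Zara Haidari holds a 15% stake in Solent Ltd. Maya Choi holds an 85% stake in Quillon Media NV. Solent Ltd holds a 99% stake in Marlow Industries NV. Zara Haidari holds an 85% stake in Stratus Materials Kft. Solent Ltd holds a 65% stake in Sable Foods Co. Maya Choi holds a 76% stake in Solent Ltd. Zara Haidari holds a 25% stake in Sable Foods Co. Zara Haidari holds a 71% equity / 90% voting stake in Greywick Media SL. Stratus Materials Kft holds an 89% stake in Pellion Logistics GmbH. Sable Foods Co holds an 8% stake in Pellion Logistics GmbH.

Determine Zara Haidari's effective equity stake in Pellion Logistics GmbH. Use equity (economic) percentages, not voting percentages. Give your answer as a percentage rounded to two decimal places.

Zara reaches Pellion along 3 paths.
Via Stratus: 85% × 89% = 75.65%.
Via Solent → Sable: 15% × 65% × 8% = 0.78%.
Via Sable: 25% × 8% = 2%.
Total: 75.65% + 0.78% + 2% = 78.43%.

78.43%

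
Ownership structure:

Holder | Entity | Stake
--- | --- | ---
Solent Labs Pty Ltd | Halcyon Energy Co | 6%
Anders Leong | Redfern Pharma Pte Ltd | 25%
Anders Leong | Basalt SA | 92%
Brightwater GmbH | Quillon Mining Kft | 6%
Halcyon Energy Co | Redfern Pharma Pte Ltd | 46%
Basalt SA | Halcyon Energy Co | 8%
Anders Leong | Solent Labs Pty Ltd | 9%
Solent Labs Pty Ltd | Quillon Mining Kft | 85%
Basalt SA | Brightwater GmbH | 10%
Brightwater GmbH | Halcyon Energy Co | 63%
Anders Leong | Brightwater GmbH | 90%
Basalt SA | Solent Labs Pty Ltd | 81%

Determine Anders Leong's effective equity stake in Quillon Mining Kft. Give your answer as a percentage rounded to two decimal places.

Anders reaches Quillon along 4 paths.
Via Basalt → Brightwater: 92% × 10% × 6% = 0.552%.
Via Brightwater: 90% × 6% = 5.4%.
Via Solent: 9% × 85% = 7.65%.
Via Basalt → Solent: 92% × 81% × 85% = 63.342%.
Total: 0.552% + 5.4% + 7.65% + 63.342% = 76.944%.
Rounded: 76.94%.

76.94%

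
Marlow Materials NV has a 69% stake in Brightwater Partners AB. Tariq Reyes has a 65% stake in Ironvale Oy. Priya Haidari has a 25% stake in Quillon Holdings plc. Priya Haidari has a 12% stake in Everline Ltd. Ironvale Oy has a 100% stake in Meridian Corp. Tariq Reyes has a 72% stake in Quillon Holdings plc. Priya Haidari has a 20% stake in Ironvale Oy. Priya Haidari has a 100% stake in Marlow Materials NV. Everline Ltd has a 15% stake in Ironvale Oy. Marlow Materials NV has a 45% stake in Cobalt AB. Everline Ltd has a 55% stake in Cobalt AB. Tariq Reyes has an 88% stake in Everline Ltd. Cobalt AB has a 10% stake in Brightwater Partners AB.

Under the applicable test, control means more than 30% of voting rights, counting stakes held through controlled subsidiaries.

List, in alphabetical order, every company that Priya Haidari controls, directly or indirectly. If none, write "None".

Brightwater Partners AB, Cobalt AB, Marlow Materials NV

Priya holds 100% of Marlow, so Priya controls Marlow.
Marlow holds 45% of Cobalt, so Priya controls Cobalt.
Cobalt and Marlow together hold 10% + 69% = 79% of Brightwater, so Priya controls Brightwater.
No other company's threshold is met.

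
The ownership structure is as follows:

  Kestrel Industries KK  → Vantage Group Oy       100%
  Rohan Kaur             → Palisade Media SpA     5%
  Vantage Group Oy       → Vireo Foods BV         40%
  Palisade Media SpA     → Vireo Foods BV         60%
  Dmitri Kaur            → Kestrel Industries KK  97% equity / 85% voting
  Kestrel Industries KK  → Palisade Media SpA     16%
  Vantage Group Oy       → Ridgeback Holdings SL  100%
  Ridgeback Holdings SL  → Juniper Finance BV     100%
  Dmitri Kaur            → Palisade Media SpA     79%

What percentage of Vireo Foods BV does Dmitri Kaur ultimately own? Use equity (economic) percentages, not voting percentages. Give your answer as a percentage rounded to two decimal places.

95.51%

Dmitri reaches Vireo along 3 paths.
Via Palisade: 79% × 60% = 47.4%.
Via Kestrel → Palisade: 97% × 16% × 60% = 9.312%.
Via Kestrel → Vantage: 97% × 100% × 40% = 38.8%.
Total: 47.4% + 9.312% + 38.8% = 95.512%.
Rounded: 95.51%.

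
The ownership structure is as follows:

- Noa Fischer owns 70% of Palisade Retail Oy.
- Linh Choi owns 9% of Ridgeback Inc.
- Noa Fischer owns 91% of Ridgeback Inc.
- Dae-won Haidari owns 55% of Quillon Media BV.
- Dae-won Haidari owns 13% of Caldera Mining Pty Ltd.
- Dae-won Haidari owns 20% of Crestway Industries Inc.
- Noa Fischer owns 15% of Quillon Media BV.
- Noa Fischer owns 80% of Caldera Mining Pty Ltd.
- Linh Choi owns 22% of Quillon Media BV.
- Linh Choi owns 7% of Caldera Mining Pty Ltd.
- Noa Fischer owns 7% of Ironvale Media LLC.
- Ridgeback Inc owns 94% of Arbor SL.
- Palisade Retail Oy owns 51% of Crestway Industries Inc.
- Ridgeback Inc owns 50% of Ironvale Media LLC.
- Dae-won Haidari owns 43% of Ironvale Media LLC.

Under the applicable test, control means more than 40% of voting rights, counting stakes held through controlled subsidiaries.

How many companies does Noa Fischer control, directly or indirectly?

Noa holds 80% of Caldera, so Noa controls Caldera.
Noa holds 70% of Palisade, so Noa controls Palisade.
Noa holds 91% of Ridgeback, so Noa controls Ridgeback.
Ridgeback and Noa together hold 50% + 7% = 57% of Ironvale, so Noa controls Ironvale.
Ridgeback holds 94% of Arbor, so Noa controls Arbor.
Palisade holds 51% of Crestway, so Noa controls Crestway.
No other company's threshold is met.
Noa controls 6 companies.

6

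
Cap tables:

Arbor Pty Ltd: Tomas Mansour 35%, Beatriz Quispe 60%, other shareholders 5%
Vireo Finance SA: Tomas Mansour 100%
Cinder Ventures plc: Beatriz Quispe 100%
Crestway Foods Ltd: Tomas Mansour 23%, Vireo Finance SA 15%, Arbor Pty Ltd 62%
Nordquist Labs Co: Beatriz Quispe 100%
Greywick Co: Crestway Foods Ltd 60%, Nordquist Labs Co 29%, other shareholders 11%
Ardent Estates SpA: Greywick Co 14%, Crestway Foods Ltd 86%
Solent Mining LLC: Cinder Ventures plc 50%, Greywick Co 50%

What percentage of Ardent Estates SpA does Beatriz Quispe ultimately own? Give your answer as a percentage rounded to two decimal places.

Beatriz reaches Ardent along 3 paths.
Via Arbor → Crestway → Greywick: 60% × 62% × 60% × 14% = 3.1248%.
Via Nordquist → Greywick: 100% × 29% × 14% = 4.06%.
Via Arbor → Crestway: 60% × 62% × 86% = 31.992%.
Total: 3.1248% + 4.06% + 31.992% = 39.1768%.
Rounded: 39.18%.

39.18%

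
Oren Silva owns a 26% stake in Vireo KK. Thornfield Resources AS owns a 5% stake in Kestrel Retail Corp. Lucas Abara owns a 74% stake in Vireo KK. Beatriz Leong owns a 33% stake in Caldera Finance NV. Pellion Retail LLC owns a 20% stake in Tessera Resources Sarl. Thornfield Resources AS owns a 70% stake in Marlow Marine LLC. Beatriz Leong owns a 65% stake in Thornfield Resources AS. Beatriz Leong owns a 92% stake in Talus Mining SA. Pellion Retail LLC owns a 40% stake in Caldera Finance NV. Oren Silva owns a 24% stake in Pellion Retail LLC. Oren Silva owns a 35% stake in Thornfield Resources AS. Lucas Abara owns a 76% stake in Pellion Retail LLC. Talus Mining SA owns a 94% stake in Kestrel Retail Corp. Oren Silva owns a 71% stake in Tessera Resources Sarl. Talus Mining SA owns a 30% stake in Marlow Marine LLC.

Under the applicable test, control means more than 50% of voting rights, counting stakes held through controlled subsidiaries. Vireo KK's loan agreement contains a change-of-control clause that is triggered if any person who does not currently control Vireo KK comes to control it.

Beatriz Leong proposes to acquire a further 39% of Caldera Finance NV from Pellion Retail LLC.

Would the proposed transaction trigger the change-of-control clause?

No

The purchase adds only to Beatriz's holdings (Pellion's stake shrinks), so Beatriz is the only person who could newly come to control Vireo.
Beatriz holds 92% of Talus, so Beatriz controls Talus.
Beatriz holds 65% of Thornfield, so Beatriz controls Thornfield.
Talus and Thornfield together hold 30% + 70% = 100% of Marlow, so Beatriz controls Marlow.
Talus and Thornfield together hold 94% + 5% = 99% of Kestrel, so Beatriz controls Kestrel.
Neither Beatriz nor any entity Beatriz controls holds any voting interest in Vireo.
So before the transaction, Beatriz does not control Vireo.
After the purchase, Beatriz's direct stake in Caldera rises to 33% + 39% = 72%, and Pellion's stake falls to 1%.
Beatriz holds 72% of Caldera, so Beatriz controls Caldera.
After the transaction, neither Beatriz nor any entity Beatriz controls holds a voting interest in Vireo, so Beatriz still does not control it.
No new person acquires control, so the clause is not triggered.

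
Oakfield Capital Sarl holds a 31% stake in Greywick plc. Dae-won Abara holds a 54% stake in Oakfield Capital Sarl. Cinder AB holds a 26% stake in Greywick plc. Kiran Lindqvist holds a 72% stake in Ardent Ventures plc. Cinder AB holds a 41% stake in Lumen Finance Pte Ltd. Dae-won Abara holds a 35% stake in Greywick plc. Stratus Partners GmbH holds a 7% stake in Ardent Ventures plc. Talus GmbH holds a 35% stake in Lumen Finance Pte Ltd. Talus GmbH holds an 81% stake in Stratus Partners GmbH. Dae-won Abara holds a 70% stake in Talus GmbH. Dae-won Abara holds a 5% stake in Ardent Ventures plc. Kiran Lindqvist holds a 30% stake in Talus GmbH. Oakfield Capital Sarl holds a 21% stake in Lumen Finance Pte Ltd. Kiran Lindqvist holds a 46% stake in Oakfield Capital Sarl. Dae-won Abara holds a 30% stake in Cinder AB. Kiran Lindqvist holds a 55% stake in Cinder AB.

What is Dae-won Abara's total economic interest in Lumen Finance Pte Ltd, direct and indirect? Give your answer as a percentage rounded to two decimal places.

48.14%

Dae-won reaches Lumen along 3 paths.
Via Talus: 70% × 35% = 24.5%.
Via Cinder: 30% × 41% = 12.3%.
Via Oakfield: 54% × 21% = 11.34%.
Total: 24.5% + 12.3% + 11.34% = 48.14%.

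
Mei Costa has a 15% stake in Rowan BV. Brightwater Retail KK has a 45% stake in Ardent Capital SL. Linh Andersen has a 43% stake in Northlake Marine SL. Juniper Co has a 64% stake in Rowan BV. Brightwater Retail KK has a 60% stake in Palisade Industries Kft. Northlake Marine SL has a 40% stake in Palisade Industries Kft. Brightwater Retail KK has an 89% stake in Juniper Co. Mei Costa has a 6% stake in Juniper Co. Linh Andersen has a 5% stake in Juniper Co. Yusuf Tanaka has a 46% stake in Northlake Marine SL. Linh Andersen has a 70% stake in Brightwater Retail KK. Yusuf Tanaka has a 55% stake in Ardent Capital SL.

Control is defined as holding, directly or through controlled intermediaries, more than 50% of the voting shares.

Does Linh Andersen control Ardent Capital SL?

Linh holds 70% of Brightwater, so Linh controls Brightwater.
Brightwater holds 60% of Palisade, so Linh controls Palisade.
Brightwater and Linh together hold 89% + 5% = 94% of Juniper, so Linh controls Juniper.
Juniper holds 64% of Rowan, so Linh controls Rowan.
In Ardent, Linh's side holds only 45%, not > 50%.
So Linh does not control Ardent.

No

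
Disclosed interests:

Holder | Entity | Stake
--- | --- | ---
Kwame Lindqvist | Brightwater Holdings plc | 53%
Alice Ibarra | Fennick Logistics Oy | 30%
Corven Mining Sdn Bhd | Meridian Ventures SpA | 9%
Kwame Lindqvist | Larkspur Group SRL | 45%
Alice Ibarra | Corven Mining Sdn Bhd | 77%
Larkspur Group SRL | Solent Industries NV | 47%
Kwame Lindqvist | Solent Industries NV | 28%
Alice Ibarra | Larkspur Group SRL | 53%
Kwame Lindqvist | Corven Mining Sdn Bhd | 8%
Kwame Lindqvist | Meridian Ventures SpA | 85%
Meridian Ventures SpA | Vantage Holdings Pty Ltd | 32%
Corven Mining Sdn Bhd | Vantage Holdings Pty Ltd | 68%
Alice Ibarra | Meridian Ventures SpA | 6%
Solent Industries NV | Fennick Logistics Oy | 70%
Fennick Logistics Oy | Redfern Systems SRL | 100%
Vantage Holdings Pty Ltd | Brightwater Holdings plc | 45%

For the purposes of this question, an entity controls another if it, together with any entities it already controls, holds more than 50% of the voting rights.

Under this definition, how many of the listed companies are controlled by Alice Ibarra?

Alice holds 77% of Corven, so Alice controls Corven.
Alice holds 53% of Larkspur, so Alice controls Larkspur.
Corven holds 68% of Vantage, so Alice controls Vantage.
No other company's threshold is met.
Alice controls 3 companies.

3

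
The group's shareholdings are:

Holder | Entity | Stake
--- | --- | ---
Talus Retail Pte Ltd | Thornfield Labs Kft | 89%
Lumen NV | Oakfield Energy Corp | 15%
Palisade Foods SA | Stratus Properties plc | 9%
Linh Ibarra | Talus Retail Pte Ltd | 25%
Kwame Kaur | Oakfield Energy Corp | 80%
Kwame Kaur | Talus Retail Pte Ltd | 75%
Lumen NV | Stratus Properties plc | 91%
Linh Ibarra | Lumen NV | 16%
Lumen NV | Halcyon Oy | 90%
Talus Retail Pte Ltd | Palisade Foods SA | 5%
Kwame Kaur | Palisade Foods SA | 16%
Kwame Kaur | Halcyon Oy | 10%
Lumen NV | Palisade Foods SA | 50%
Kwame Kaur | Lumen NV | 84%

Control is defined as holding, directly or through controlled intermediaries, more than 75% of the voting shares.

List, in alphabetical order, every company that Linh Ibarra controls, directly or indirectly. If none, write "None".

Linh's largest direct stake is 25% in Talus, which does not meet the threshold.

None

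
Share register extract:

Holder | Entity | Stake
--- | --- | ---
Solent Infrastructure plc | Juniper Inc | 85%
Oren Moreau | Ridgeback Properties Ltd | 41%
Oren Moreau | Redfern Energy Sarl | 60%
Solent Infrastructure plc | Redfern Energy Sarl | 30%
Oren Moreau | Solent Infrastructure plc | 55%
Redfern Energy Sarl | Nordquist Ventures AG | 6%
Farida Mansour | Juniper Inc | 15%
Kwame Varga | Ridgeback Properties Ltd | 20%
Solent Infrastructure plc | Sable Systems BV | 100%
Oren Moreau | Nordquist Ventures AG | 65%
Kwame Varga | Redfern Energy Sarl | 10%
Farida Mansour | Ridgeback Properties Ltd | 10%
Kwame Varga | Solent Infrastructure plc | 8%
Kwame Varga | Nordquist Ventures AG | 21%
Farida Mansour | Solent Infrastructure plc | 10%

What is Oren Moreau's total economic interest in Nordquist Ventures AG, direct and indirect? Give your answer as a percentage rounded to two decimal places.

Oren reaches Nordquist along 3 paths.
Via Solent → Redfern: 55% × 30% × 6% = 0.99%.
Via Redfern: 60% × 6% = 3.6%.
Direct stake: 65% = 65%.
Total: 0.99% + 3.6% + 65% = 69.59%.

69.59%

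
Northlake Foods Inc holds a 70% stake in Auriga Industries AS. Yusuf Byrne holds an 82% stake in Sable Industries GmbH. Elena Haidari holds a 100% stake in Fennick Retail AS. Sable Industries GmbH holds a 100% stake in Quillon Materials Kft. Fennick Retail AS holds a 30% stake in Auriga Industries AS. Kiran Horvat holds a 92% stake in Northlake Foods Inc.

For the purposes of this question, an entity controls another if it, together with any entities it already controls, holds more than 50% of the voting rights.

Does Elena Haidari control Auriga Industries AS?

No

Elena holds 100% of Fennick, so Elena controls Fennick.
In Auriga, Elena's side holds only 30%, not > 50%.
So Elena does not control Auriga.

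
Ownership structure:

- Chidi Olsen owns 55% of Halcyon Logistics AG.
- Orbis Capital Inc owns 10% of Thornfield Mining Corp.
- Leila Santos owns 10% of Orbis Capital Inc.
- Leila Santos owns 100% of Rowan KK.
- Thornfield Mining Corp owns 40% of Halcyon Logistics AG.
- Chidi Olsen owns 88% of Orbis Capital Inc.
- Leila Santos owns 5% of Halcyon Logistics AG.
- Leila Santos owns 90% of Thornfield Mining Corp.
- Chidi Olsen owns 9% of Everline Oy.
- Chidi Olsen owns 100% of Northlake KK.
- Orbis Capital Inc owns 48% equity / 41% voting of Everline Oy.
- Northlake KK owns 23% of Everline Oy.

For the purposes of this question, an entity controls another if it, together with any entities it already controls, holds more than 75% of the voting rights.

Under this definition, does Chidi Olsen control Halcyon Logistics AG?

No

Chidi holds 88% of Orbis, so Chidi controls Orbis.
Chidi holds 100% of Northlake, so Chidi controls Northlake.
In Halcyon, Chidi's side holds only 55%, not > 75%.
So Chidi does not control Halcyon.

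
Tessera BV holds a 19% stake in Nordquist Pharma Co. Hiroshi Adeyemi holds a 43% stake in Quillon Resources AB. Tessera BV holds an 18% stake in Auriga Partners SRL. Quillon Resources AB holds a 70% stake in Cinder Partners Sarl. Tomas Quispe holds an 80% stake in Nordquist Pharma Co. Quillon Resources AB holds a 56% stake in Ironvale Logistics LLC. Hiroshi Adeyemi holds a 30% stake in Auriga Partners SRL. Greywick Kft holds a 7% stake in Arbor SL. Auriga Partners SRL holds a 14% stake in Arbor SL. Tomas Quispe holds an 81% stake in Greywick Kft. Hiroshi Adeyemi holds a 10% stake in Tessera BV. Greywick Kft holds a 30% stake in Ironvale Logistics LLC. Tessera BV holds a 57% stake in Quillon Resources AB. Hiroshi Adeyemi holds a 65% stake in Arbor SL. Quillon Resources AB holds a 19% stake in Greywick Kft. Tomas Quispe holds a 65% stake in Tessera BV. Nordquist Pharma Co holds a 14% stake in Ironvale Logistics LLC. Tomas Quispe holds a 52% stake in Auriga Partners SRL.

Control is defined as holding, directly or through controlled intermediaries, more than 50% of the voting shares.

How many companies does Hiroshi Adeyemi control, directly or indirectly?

Hiroshi holds 65% of Arbor, so Hiroshi controls Arbor.
No other company's threshold is met.
Hiroshi controls 1 company.

1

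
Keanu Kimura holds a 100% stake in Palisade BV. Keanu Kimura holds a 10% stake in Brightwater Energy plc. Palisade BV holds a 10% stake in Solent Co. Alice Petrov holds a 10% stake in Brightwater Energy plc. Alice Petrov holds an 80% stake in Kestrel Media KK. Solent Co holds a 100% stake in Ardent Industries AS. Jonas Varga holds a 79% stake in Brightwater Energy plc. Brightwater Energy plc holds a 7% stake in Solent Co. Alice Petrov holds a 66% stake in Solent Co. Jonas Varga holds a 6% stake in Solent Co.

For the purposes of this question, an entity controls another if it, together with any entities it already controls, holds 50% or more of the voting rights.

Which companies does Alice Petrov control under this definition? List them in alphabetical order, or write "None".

Ardent Industries AS, Kestrel Media KK, Solent Co

Alice holds 80% of Kestrel, so Alice controls Kestrel.
Alice holds 66% of Solent, so Alice controls Solent.
Solent holds 100% of Ardent, so Alice controls Ardent.
No other company's threshold is met.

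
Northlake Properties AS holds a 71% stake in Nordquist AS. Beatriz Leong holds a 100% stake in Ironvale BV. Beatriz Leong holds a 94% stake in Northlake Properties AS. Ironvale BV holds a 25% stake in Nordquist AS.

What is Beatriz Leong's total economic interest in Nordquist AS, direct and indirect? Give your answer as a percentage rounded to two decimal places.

Beatriz reaches Nordquist along 2 paths.
Via Northlake: 94% × 71% = 66.74%.
Via Ironvale: 100% × 25% = 25%.
Total: 66.74% + 25% = 91.74%.

91.74%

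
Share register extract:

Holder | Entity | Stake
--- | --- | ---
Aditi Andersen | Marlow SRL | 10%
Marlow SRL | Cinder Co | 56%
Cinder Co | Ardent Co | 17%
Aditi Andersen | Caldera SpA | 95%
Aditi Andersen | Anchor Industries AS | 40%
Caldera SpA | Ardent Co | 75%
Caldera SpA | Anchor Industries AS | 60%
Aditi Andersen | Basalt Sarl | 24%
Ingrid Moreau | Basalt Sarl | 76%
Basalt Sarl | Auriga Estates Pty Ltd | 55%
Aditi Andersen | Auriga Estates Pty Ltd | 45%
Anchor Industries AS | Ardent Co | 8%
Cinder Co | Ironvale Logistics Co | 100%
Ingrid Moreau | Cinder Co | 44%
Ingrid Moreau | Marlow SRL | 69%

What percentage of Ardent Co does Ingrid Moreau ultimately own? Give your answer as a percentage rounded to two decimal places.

Ingrid reaches Ardent along 2 paths.
Via Marlow → Cinder: 69% × 56% × 17% = 6.5688%.
Via Cinder: 44% × 17% = 7.48%.
Total: 6.5688% + 7.48% = 14.0488%.
Rounded: 14.05%.

14.05%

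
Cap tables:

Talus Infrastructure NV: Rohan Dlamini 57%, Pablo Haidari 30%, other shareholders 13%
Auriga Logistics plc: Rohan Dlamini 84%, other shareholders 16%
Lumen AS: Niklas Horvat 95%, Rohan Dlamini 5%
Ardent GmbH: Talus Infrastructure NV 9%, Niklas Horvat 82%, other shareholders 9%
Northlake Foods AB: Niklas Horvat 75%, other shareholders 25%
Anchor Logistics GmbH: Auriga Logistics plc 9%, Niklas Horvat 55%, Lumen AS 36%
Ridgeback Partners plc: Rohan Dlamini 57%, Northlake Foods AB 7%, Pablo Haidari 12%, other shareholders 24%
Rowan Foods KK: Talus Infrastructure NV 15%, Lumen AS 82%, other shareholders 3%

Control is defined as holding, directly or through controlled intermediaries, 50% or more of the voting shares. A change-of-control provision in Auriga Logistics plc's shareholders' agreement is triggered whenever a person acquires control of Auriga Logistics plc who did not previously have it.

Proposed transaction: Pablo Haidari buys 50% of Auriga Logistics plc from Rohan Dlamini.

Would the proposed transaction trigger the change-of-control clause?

Yes

The purchase adds only to Pablo's holdings (Rohan's stake shrinks), so Pablo is the only person who could newly come to control Auriga.
Pablo's largest direct stake is 30% in Talus, which does not meet the threshold, so Pablo controls no company.
Neither Pablo nor any entity Pablo controls holds any voting interest in Auriga.
So before the transaction, Pablo does not control Auriga.
After the purchase, Pablo holds 50% of Auriga directly, and Rohan's stake falls to 34%.
Pablo holds 50% of Auriga, so Pablo controls Auriga.
Pablo did not control Auriga before and does after, so the clause is triggered.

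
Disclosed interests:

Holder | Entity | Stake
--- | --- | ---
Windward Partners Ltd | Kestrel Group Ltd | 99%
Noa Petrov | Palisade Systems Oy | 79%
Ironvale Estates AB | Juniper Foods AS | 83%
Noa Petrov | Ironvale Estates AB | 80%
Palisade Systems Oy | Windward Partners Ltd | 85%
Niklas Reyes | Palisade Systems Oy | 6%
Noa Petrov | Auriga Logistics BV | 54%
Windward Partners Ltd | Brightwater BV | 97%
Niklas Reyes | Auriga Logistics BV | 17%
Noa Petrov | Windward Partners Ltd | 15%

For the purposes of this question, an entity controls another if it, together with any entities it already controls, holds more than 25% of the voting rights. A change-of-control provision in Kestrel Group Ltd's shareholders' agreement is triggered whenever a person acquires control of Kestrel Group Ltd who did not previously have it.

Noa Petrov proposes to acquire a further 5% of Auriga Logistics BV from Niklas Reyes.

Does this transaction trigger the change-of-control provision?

No

The purchase adds only to Noa's holdings (Niklas's stake shrinks), so Noa is the only person who could newly come to control Kestrel.
Noa holds 79% of Palisade, so Noa controls Palisade.
Palisade and Noa together hold 85% + 15% = 100% of Windward, so Noa controls Windward.
Windward holds 99% of Kestrel, so Noa controls Kestrel.
So Noa already controls Kestrel before the transaction.
After the purchase, Noa's direct stake in Auriga rises to 54% + 5% = 59%, and Niklas's stake falls to 12%.
Noa controlled Kestrel already, so this is not a new person acquiring control; every other person's position is unchanged or reduced.
No new person acquires control, so the clause is not triggered.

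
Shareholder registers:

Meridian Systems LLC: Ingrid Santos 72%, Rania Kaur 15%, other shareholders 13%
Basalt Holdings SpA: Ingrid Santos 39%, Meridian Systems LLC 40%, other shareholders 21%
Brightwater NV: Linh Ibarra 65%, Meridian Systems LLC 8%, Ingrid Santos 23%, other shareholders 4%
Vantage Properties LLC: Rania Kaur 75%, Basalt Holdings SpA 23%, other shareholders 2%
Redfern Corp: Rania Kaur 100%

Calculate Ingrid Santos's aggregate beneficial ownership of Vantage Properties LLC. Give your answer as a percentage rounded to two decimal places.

15.59%

Ingrid reaches Vantage along 2 paths.
Via Basalt: 39% × 23% = 8.97%.
Via Meridian → Basalt: 72% × 40% × 23% = 6.624%.
Total: 8.97% + 6.624% = 15.594%.
Rounded: 15.59%.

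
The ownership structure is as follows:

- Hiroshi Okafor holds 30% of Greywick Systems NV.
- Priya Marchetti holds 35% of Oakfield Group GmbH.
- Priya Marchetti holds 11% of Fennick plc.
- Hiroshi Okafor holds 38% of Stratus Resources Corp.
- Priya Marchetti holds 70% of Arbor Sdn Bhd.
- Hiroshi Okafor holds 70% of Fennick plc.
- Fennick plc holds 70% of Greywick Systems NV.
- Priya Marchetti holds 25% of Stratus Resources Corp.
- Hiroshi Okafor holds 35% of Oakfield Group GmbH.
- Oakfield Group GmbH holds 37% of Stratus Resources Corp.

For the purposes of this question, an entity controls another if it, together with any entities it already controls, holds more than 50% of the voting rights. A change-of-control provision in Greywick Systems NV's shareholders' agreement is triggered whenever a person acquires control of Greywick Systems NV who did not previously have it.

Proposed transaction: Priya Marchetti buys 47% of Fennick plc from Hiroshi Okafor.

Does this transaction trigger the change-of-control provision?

The purchase adds only to Priya's holdings (Hiroshi's stake shrinks), so Priya is the only person who could newly come to control Greywick.
Priya holds 70% of Arbor, so Priya controls Arbor.
Neither Priya nor any entity Priya controls holds any voting interest in Greywick.
So before the transaction, Priya does not control Greywick.
After the purchase, Priya's direct stake in Fennick rises to 11% + 47% = 58%, and Hiroshi's stake falls to 23%.
Priya holds 58% of Fennick, so Priya controls Fennick.
Fennick holds 70% of Greywick, so Priya controls Greywick.
Priya did not control Greywick before and does after, so the clause is triggered.

Yes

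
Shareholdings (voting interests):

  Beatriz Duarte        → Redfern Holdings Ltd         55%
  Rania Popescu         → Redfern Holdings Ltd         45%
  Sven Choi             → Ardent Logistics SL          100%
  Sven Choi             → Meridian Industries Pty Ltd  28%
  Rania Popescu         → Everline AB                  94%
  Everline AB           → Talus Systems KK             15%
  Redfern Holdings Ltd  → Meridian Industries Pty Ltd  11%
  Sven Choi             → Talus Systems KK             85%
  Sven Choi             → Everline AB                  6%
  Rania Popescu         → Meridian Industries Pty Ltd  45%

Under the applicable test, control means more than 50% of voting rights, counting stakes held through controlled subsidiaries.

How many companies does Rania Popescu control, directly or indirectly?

Rania holds 94% of Everline, so Rania controls Everline.
No other company's threshold is met.
Rania controls 1 company.

1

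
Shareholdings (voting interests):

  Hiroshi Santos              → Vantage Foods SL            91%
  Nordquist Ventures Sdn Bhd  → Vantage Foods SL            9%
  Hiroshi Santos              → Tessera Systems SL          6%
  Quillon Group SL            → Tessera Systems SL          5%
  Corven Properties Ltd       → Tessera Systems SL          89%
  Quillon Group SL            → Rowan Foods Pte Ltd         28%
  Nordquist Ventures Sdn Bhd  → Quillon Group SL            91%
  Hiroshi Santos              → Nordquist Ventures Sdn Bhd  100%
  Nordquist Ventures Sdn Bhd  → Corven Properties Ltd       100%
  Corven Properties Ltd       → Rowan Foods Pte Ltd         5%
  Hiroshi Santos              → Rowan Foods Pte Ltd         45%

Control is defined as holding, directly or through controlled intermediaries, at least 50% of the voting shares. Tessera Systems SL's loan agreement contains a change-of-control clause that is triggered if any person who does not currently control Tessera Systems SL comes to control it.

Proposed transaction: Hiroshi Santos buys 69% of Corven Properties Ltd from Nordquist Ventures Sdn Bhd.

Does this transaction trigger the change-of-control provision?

No

The purchase adds only to Hiroshi's holdings (Nordquist's stake shrinks), so Hiroshi is the only person who could newly come to control Tessera.
Hiroshi holds 100% of Nordquist, so Hiroshi controls Nordquist.
Nordquist holds 91% of Quillon, so Hiroshi controls Quillon.
Nordquist holds 100% of Corven, so Hiroshi controls Corven.
Quillon and Corven and Hiroshi together hold 5% + 89% + 6% = 100% of Tessera, so Hiroshi controls Tessera.
So Hiroshi already controls Tessera before the transaction.
After the purchase, Hiroshi holds 69% of Corven directly, and Nordquist's stake falls to 31%.
Hiroshi controlled Tessera already, so this is not a new person acquiring control; every other person's position is unchanged or reduced.
No new person acquires control, so the clause is not triggered.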